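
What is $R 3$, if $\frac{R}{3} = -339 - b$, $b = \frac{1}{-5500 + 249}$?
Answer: $- \frac{16020792}{5251} \approx -3051.0$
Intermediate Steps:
$b = - \frac{1}{5251}$ ($b = \frac{1}{-5251} = - \frac{1}{5251} \approx -0.00019044$)
$R = - \frac{5340264}{5251}$ ($R = 3 \left(-339 - - \frac{1}{5251}\right) = 3 \left(-339 + \frac{1}{5251}\right) = 3 \left(- \frac{1780088}{5251}\right) = - \frac{5340264}{5251} \approx -1017.0$)
$R 3 = \left(- \frac{5340264}{5251}\right) 3 = - \frac{16020792}{5251}$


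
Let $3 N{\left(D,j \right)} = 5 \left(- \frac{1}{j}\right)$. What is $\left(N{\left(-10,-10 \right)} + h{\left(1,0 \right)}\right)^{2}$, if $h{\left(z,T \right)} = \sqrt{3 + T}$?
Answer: $\frac{109}{36} + \frac{\sqrt{3}}{3} \approx 3.6051$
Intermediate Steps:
$N{\left(D,j \right)} = - \frac{5}{3 j}$ ($N{\left(D,j \right)} = \frac{5 \left(- \frac{1}{j}\right)}{3} = \frac{\left(-5\right) \frac{1}{j}}{3} = - \frac{5}{3 j}$)
$\left(N{\left(-10,-10 \right)} + h{\left(1,0 \right)}\right)^{2} = \left(- \frac{5}{3 \left(-10\right)} + \sqrt{3 + 0}\right)^{2} = \left(\left(- \frac{5}{3}\right) \left(- \frac{1}{10}\right) + \sqrt{3}\right)^{2} = \left(\frac{1}{6} + \sqrt{3}\right)^{2}$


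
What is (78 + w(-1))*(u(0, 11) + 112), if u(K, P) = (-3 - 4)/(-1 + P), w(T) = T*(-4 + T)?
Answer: 92379/10 ≈ 9237.9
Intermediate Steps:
u(K, P) = -7/(-1 + P)
(78 + w(-1))*(u(0, 11) + 112) = (78 - (-4 - 1))*(-7/(-1 + 11) + 112) = (78 - 1*(-5))*(-7/10 + 112) = (78 + 5)*(-7*⅒ + 112) = 83*(-7/10 + 112) = 83*(1113/10) = 92379/10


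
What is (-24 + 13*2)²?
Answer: 4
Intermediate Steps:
(-24 + 13*2)² = (-24 + 26)² = 2² = 4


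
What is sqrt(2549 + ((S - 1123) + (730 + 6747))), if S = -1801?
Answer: sqrt(7102) ≈ 84.273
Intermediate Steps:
sqrt(2549 + ((S - 1123) + (730 + 6747))) = sqrt(2549 + ((-1801 - 1123) + (730 + 6747))) = sqrt(2549 + (-2924 + 7477)) = sqrt(2549 + 4553) = sqrt(7102)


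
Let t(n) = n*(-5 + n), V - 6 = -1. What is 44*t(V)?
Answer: 0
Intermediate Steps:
V = 5 (V = 6 - 1 = 5)
44*t(V) = 44*(5*(-5 + 5)) = 44*(5*0) = 44*0 = 0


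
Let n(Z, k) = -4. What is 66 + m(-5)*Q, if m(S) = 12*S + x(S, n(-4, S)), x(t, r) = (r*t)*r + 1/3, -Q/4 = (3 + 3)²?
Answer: 20178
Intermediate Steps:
Q = -144 (Q = -4*(3 + 3)² = -4*6² = -4*36 = -144)
x(t, r) = ⅓ + t*r² (x(t, r) = t*r² + ⅓ = ⅓ + t*r²)
m(S) = ⅓ + 28*S (m(S) = 12*S + (⅓ + S*(-4)²) = 12*S + (⅓ + S*16) = 12*S + (⅓ + 16*S) = ⅓ + 28*S)
66 + m(-5)*Q = 66 + (⅓ + 28*(-5))*(-144) = 66 + (⅓ - 140)*(-144) = 66 - 419/3*(-144) = 66 + 20112 = 20178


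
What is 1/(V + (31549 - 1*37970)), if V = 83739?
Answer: 1/77318 ≈ 1.2934e-5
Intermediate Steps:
1/(V + (31549 - 1*37970)) = 1/(83739 + (31549 - 1*37970)) = 1/(83739 + (31549 - 37970)) = 1/(83739 - 6421) = 1/77318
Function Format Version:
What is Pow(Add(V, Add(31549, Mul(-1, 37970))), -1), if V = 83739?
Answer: Rational(1, 77318) ≈ 1.2934e-5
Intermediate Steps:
Pow(Add(V, Add(31549, Mul(-1, 37970))), -1) = Pow(Add(83739, Add(31549, Mul(-1, 37970))), -1) = Pow(Add(83739, Add(31549, -37970)), -1) = Pow(Add(83739, -6421), -1) = Pow(77318, -1) = Rational(1, 77318)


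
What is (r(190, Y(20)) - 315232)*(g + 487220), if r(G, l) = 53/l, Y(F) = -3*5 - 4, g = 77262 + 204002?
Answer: -4602804947124/19 ≈ -2.4225e+11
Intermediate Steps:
g = 281264
Y(F) = -19 (Y(F) = -15 - 4 = -19)
(r(190, Y(20)) - 315232)*(g + 487220) = (53/(-19) - 315232)*(281264 + 487220) = (53*(-1/19) - 315232)*768484 = (-53/19 - 315232)*768484 = -5989461/19*768484 = -4602804947124/19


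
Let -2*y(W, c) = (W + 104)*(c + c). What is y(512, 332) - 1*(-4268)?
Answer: -200244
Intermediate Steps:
y(W, c) = -c*(104 + W) (y(W, c) = -(W + 104)*(c + c)/2 = -(104 + W)*2*c/2 = -c*(104 + W))
y(512, 332) - 1*(-4268) = -1*332*(104 + 512) - 1*(-4268) = -1*332*616 + 4268 = -204512 + 4268 = -200244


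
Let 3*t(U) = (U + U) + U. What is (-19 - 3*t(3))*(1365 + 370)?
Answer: -48580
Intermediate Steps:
t(U) = U (t(U) = ((U + U) + U)/3 = (2*U + U)/3 = (3*U)/3 = U)
(-19 - 3*t(3))*(1365 + 370) = (-19 - 3*3)*(1365 + 370) = (-19 - 9)*1735 = -28*1735 = -48580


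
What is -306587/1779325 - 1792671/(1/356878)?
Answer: -1138349575958178437/1779325 ≈ -6.3976e+11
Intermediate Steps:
-306587/1779325 - 1792671/(1/356878) = -306587*1/1779325 - 1792671/1/356878 = -306587/1779325 - 1792671*356878 = -306587/1779325 - 639764841138 = -1138349575958178437/1779325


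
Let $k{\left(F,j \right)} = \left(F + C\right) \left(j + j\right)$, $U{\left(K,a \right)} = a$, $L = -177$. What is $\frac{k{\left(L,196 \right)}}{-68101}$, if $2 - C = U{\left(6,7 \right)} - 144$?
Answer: $\frac{14896}{68101} \approx 0.21873$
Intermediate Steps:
$C = 139$ ($C = 2 - \left(7 - 144\right) = 2 - -137 = 2 + 137 = 139$)
$k{\left(F,j \right)} = 2 j \left(139 + F\right)$ ($k{\left(F,j \right)} = \left(F + 139\right) \left(j + j\right) = \left(139 + F\right) 2 j = 2 j \left(139 + F\right)$)
$\frac{k{\left(L,196 \right)}}{-68101} = \frac{2 \cdot 196 \left(139 - 177\right)}{-68101} = 2 \cdot 196 \left(-38\right) \left(- \frac{1}{68101}\right) = \left(-14896\right) \left(- \frac{1}{68101}\right) = \frac{14896}{68101}$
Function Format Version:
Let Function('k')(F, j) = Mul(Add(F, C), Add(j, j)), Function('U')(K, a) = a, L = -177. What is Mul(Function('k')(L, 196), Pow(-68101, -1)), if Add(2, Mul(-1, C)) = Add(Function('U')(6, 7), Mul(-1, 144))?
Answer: Rational(14896, 68101) ≈ 0.21873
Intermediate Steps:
C = 139 (C = Add(2, Mul(-1, Add(7, Mul(-1, 144)))) = Add(2, Mul(-1, Add(7, -144))) = Add(2, Mul(-1, -137)) = Add(2, 137) = 139)
Function('k')(F, j) = Mul(2, j, Add(139, F)) (Function('k')(F, j) = Mul(Add(F, 139), Add(j, j)) = Mul(Add(139, F), Mul(2, j)) = Mul(2, j, Add(139, F)))
Mul(Function('k')(L, 196), Pow(-68101, -1)) = Mul(Mul(2, 196, Add(139, -177)), Pow(-68101, -1)) = Mul(Mul(2, 196, -38), Rational(-1, 68101)) = Mul(-14896, Rational(-1, 68101)) = Rational(14896, 68101)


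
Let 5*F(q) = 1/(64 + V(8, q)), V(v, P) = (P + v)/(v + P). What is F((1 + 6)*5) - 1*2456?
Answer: -798199/325 ≈ -2456.0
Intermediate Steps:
V(v, P) = 1 (V(v, P) = (P + v)/(P + v) = 1)
F(q) = 1/325 (F(q) = 1/(5*(64 + 1)) = (⅕)/65 = (⅕)*(1/65) = 1/325)
F((1 + 6)*5) - 1*2456 = 1/325 - 1*2456 = 1/325 - 2456 = -798199/325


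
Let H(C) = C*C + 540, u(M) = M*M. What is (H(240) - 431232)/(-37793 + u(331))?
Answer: -93273/17942 ≈ -5.1986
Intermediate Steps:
u(M) = M²
H(C) = 540 + C² (H(C) = C² + 540 = 540 + C²)
(H(240) - 431232)/(-37793 + u(331)) = ((540 + 240²) - 431232)/(-37793 + 331²) = ((540 + 57600) - 431232)/(-37793 + 109561) = (58140 - 431232)/71768 = -373092*1/71768 = -93273/17942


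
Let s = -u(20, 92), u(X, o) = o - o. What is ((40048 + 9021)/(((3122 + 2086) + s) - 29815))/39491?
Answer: -49069/971755037 ≈ -5.0495e-5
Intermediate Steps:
u(X, o) = 0
s = 0 (s = -1*0 = 0)
((40048 + 9021)/(((3122 + 2086) + s) - 29815))/39491 = ((40048 + 9021)/(((3122 + 2086) + 0) - 29815))/39491 = (49069/((5208 + 0) - 29815))*(1/39491) = (49069/(5208 - 29815))*(1/39491) = (49069/(-24607))*(1/39491) = (49069*(-1/24607))*(1/39491) = -49069/24607*1/39491 = -49069/971755037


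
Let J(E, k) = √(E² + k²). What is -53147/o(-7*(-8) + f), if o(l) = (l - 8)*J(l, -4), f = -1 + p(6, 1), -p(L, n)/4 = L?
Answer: -53147*√977/22471 ≈ -73.927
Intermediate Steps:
p(L, n) = -4*L
f = -25 (f = -1 - 4*6 = -1 - 24 = -25)
o(l) = √(16 + l²)*(-8 + l) (o(l) = (l - 8)*√(l² + (-4)²) = (-8 + l)*√(l² + 16) = (-8 + l)*√(16 + l²) = √(16 + l²)*(-8 + l))
-53147/o(-7*(-8) + f) = -53147*1/((-8 + (-7*(-8) - 25))*√(16 + (-7*(-8) - 25)²)) = -53147*1/((-8 + (56 - 25))*√(16 + (56 - 25)²)) = -53147*1/((-8 + 31)*√(16 + 31²)) = -53147*1/(23*√(16 + 961)) = -53147*√977/22471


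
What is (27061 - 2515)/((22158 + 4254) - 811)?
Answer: 24546/25601 ≈ 0.95879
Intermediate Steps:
(27061 - 2515)/((22158 + 4254) - 811) = 24546/(26412 - 811) = 24546/25601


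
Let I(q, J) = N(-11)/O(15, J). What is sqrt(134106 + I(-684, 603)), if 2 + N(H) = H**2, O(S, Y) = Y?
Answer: sqrt(5418024479)/201 ≈ 366.21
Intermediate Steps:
N(H) = -2 + H**2
I(q, J) = 119/J (I(q, J) = (-2 + (-11)**2)/J = (-2 + 121)/J = 119/J)
sqrt(134106 + I(-684, 603)) = sqrt(134106 + 119/603) = sqrt(80866037/603) = sqrt(5418024479)/201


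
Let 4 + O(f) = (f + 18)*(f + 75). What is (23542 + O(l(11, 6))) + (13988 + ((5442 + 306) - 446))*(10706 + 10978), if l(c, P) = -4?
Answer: 418308892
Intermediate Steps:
O(f) = -4 + (18 + f)*(75 + f) (O(f) = -4 + (f + 18)*(f + 75) = -4 + (18 + f)*(75 + f))
(23542 + O(l(11, 6))) + (13988 + ((5442 + 306) - 446))*(10706 + 10978) = (23542 + (1346 + (-4)² + 93*(-4))) + (13988 + ((5442 + 306) - 446))*(10706 + 10978) = (23542 + (1346 + 16 - 372)) + (13988 + (5748 - 446))*21684 = (23542 + 990) + (13988 + 5302)*21684 = 24532 + 19290*21684 = 24532 + 418284360 = 418308892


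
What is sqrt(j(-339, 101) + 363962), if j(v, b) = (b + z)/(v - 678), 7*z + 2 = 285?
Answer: 2*sqrt(56931005278)/791 ≈ 603.29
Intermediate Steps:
z = 283/7 (z = -2/7 + (1/7)*285 = -2/7 + 285/7 = 283/7 ≈ 40.429)
j(v, b) = (283/7 + b)/(-678 + v) (j(v, b) = (b + 283/7)/(v - 678) = (283/7 + b)/(-678 + v))
sqrt(j(-339, 101) + 363962) = sqrt((283/7 + 101)/(-678 - 339) + 363962) = sqrt((990/7)/(-1017) + 363962) = sqrt(-1/1017*990/7 + 363962) = sqrt(-110/791 + 363962) = sqrt(287893832/791) = 2*sqrt(56931005278)/791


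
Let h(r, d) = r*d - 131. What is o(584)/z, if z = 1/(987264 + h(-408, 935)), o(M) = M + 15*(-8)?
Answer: 281022992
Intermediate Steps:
o(M) = -120 + M (o(M) = M - 120 = -120 + M)
h(r, d) = -131 + d*r (h(r, d) = d*r - 131 = -131 + d*r)
z = 1/605653 (z = 1/(987264 + (-131 + 935*(-408))) = 1/(987264 + (-131 - 381480)) = 1/(987264 - 381611) = 1/605653 ≈ 1.6511e-6)
o(584)/z = (-120 + 584)/(1/605653) = 464*605653 = 281022992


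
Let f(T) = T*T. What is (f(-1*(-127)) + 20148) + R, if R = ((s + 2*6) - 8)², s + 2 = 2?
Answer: 36293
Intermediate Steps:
s = 0 (s = -2 + 2 = 0)
f(T) = T²
R = 16 (R = ((0 + 2*6) - 8)² = ((0 + 12) - 8)² = (12 - 8)² = 4² = 16)
(f(-1*(-127)) + 20148) + R = ((-1*(-127))² + 20148) + 16 = (127² + 20148) + 16 = (16129 + 20148) + 16 = 36277 + 16 = 36293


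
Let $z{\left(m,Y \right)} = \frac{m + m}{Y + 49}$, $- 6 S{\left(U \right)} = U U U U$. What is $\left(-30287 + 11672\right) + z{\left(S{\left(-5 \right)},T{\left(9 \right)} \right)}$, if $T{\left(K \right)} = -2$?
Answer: $- \frac{2625340}{141} \approx -18619.0$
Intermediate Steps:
$S{\left(U \right)} = - \frac{U^{4}}{6}$ ($S{\left(U \right)} = - \frac{U U U U}{6} = - \frac{U U^{2} U}{6} = - \frac{U^{3} U}{6} = - \frac{U^{4}}{6}$)
$z{\left(m,Y \right)} = \frac{2 m}{49 + Y}$
$\left(-30287 + 11672\right) + z{\left(S{\left(-5 \right)},T{\left(9 \right)} \right)} = \left(-30287 + 11672\right) + \frac{2 \left(- \frac{\left(-5\right)^{4}}{6}\right)}{49 - 2} = -18615 + \frac{2 \left(\left(- \frac{1}{6}\right) 625\right)}{47} = -18615 + 2 \left(- \frac{625}{6}\right) \frac{1}{47} = -18615 - \frac{625}{141} = - \frac{2625340}{141}$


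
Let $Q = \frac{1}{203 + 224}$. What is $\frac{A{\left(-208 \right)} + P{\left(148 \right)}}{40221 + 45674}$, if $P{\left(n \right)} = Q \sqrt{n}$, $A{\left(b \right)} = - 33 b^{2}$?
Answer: $- \frac{1427712}{85895} + \frac{2 \sqrt{37}}{36677165} \approx -16.622$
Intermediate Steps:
$Q = \frac{1}{427} \approx 0.0023419$
$P{\left(n \right)} = \frac{\sqrt{n}}{427}$
$\frac{A{\left(-208 \right)} + P{\left(148 \right)}}{40221 + 45674} = \frac{- 33 \left(-208\right)^{2} + \frac{\sqrt{148}}{427}}{40221 + 45674} = \frac{\left(-33\right) 43264 + \frac{2 \sqrt{37}}{427}}{85895} = \left(-1427712 + \frac{2 \sqrt{37}}{427}\right) \frac{1}{85895} = - \frac{1427712}{85895} + \frac{2 \sqrt{37}}{36677165}$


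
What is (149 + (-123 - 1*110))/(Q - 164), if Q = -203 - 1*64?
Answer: 84/431 ≈ 0.19490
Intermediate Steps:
Q = -267 (Q = -203 - 64 = -267)
(149 + (-123 - 1*110))/(Q - 164) = (149 + (-123 - 1*110))/(-267 - 164) = (149 + (-123 - 110))/(-431) = (149 - 233)*(-1/431) = -84*(-1/431) = 84/431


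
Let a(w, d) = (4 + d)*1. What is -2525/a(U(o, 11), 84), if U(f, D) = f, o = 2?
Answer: -2525/88 ≈ -28.693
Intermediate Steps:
a(w, d) = 4 + d
-2525/a(U(o, 11), 84) = -2525/(4 + 84) = -2525/88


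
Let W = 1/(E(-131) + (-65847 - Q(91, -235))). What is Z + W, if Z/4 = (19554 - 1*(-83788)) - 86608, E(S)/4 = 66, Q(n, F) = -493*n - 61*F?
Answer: 2346441479/35055 ≈ 66936.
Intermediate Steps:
E(S) = 264 (E(S) = 4*66 = 264)
W = -1/35055 (W = 1/(264 + (-65847 - (-493*91 - 61*(-235)))) = 1/(264 + (-65847 - (-44863 + 14335))) = 1/(264 + (-65847 - 1*(-30528))) = 1/(264 + (-65847 + 30528)) = 1/(264 - 35319) = 1/(-35055) = -1/35055 ≈ -2.8527e-5)
Z = 66936 (Z = 4*((19554 - 1*(-83788)) - 86608) = 4*((19554 + 83788) - 86608) = 4*(103342 - 86608) = 4*16734 = 66936)
Z + W = 66936 - 1/35055 = 2346441479/35055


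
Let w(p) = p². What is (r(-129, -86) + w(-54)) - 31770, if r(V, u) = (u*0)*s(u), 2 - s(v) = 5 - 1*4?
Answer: -28854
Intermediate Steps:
s(v) = 1 (s(v) = 2 - (5 - 1*4) = 2 - (5 - 4) = 2 - 1*1 = 2 - 1 = 1)
r(V, u) = 0 (r(V, u) = (u*0)*1 = 0*1 = 0)
(r(-129, -86) + w(-54)) - 31770 = (0 + (-54)²) - 31770 = (0 + 2916) - 31770 = 2916 - 31770 = -28854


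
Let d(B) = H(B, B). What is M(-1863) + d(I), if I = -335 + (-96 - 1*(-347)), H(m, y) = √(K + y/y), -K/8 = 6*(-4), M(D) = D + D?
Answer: -3726 + √193 ≈ -3712.1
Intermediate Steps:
M(D) = 2*D
K = 192 (K = -48*(-4) = -8*(-24) = 192)
H(m, y) = √193 (H(m, y) = √(192 + y/y) = √(192 + 1) = √193)
I = -84 (I = -335 + (-96 + 347) = -335 + 251 = -84)
d(B) = √193
M(-1863) + d(I) = 2*(-1863) + √193 = -3726 + √193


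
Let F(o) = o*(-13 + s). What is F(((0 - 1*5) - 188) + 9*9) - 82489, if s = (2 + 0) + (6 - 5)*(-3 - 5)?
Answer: -80361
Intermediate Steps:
s = -6 (s = 2 + 1*(-8) = 2 - 8 = -6)
F(o) = -19*o (F(o) = o*(-13 - 6) = o*(-19) = -19*o)
F(((0 - 1*5) - 188) + 9*9) - 82489 = -19*(((0 - 1*5) - 188) + 9*9) - 82489 = -19*(((0 - 5) - 188) + 81) - 82489 = -19*((-5 - 188) + 81) - 82489 = -19*(-193 + 81) - 82489 = -19*(-112) - 82489 = 2128 - 82489 = -80361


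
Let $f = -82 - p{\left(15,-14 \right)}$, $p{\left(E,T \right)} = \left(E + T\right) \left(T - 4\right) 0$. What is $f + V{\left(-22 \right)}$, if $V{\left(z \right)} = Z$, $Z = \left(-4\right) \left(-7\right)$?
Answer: $-54$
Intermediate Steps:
$Z = 28$
$V{\left(z \right)} = 28$
$p{\left(E,T \right)} = 0$ ($p{\left(E,T \right)} = \left(E + T\right) \left(-4 + T\right) 0 = \left(-4 + T\right) \left(E + T\right) 0 = 0$)
$f = -82$ ($f = -82 - 0 = -82 + 0 = -82$)
$f + V{\left(-22 \right)} = -82 + 28 = -54$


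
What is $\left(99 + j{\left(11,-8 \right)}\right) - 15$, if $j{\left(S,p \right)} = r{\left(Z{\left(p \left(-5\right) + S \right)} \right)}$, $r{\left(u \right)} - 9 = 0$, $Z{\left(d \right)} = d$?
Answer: $93$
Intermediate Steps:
$r{\left(u \right)} = 9$ ($r{\left(u \right)} = 9 + 0 = 9$)
$j{\left(S,p \right)} = 9$
$\left(99 + j{\left(11,-8 \right)}\right) - 15 = \left(99 + 9\right) - 15 = 108 - 15 = 93$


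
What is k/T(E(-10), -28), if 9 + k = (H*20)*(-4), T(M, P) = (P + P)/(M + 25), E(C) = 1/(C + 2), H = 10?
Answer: 160991/448 ≈ 359.35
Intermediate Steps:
E(C) = 1/(2 + C)
T(M, P) = 2*P/(25 + M) (T(M, P) = (2*P)/(25 + M) = 2*P/(25 + M))
k = -809 (k = -9 + (10*20)*(-4) = -9 + 200*(-4) = -9 - 800 = -809)
k/T(E(-10), -28) = -(-20225/56 - 809/(56*(2 - 10))) = -809/(2*(-28)/(25 + 1/(-8))) = -809/(2*(-28)/(25 - 1/8)) = -809/(2*(-28)/(199/8)) = -809/(2*(-28)*(8/199)) = -809/(-448/199) = -809*(-199/448) = 160991/448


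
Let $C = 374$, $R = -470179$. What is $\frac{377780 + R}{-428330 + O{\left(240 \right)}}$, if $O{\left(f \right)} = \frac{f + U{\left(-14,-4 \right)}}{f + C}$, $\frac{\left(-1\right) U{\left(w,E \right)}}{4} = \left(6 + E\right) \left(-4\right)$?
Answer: $\frac{28366493}{131497174} \approx 0.21572$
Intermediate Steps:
$U{\left(w,E \right)} = 96 + 16 E$ ($U{\left(w,E \right)} = - 4 \left(6 + E\right) \left(-4\right) = - 4 \left(-24 - 4 E\right) = 96 + 16 E$)
$O{\left(f \right)} = \frac{32 + f}{374 + f}$ ($O{\left(f \right)} = \frac{f + \left(96 + 16 \left(-4\right)\right)}{f + 374} = \frac{f + \left(96 - 64\right)}{374 + f} = \frac{f + 32}{374 + f} = \frac{32 + f}{374 + f}$)
$\frac{377780 + R}{-428330 + O{\left(240 \right)}} = \frac{377780 - 470179}{-428330 + \frac{32 + 240}{374 + 240}} = - \frac{92399}{-428330 + \frac{1}{614} \cdot 272} = - \frac{92399}{-428330 + \frac{136}{307}} = - \frac{92399}{- \frac{131497174}{307}} = \left(-92399\right) \left(- \frac{307}{131497174}\right) = \frac{28366493}{131497174}$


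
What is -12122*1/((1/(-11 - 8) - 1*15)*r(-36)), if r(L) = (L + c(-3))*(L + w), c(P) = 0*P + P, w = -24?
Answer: 10469/30420 ≈ 0.34415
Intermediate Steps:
c(P) = P (c(P) = 0 + P = P)
r(L) = (-24 + L)*(-3 + L) (r(L) = (L - 3)*(L - 24) = (-3 + L)*(-24 + L) = (-24 + L)*(-3 + L))
-12122*1/((1/(-11 - 8) - 1*15)*r(-36)) = -12122*1/((1/(-11 - 8) - 1*15)*(72 + (-36)² - 27*(-36))) = -12122*1/((1/(-19) - 15)*(72 + 1296 + 972)) = -12122*1/(2340*(-1/19 - 15)) = -12122/(2340*(-286/19)) = -12122/(-669240/19) = -12122*(-19/669240) = 10469/30420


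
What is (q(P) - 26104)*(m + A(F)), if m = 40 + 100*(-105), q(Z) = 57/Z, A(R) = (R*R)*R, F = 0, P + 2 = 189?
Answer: 51059349860/187 ≈ 2.7304e+8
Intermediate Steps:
P = 187 (P = -2 + 189 = 187)
A(R) = R³ (A(R) = R²*R = R³)
m = -10460 (m = 40 - 10500 = -10460)
(q(P) - 26104)*(m + A(F)) = (57/187 - 26104)*(-10460 + 0³) = (57*(1/187) - 26104)*(-10460 + 0) = (57/187 - 26104)*(-10460) = -4881391/187*(-10460) = 51059349860/187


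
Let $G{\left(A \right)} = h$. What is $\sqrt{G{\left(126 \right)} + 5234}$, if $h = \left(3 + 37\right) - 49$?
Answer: $5 \sqrt{209} \approx 72.284$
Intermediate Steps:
$h = -9$ ($h = 40 - 49 = -9$)
$G{\left(A \right)} = -9$
$\sqrt{G{\left(126 \right)} + 5234} = \sqrt{-9 + 5234} = \sqrt{5225} = 5 \sqrt{209}$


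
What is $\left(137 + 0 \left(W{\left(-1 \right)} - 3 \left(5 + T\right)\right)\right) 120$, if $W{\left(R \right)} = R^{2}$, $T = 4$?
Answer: $16440$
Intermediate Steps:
$\left(137 + 0 \left(W{\left(-1 \right)} - 3 \left(5 + T\right)\right)\right) 120 = \left(137 + 0 \left(\left(-1\right)^{2} - 3 \left(5 + 4\right)\right)\right) 120 = \left(137 + 0 \left(1 - 27\right)\right) 120 = \left(137 + 0 \left(-26\right)\right) 120 = \left(137 + 0\right) 120 = 137 \cdot 120 = 16440$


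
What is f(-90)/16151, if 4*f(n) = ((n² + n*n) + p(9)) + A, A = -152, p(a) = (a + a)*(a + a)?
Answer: 4093/16151 ≈ 0.25342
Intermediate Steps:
p(a) = 4*a² (p(a) = (2*a)*(2*a) = 4*a²)
f(n) = 43 + n²/2 (f(n) = (((n² + n*n) + 4*9²) - 152)/4 = (((n² + n²) + 4*81) - 152)/4 = ((2*n² + 324) - 152)/4 = ((324 + 2*n²) - 152)/4 = (172 + 2*n²)/4 = 43 + n²/2)
f(-90)/16151 = (43 + (½)*(-90)²)/16151 = (43 + (½)*8100)*(1/16151) = (43 + 4050)*(1/16151) = 4093*(1/16151) = 4093/16151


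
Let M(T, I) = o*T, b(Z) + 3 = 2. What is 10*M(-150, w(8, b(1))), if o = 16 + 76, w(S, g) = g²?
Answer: -138000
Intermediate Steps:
b(Z) = -1 (b(Z) = -3 + 2 = -1)
o = 92
M(T, I) = 92*T
10*M(-150, w(8, b(1))) = 10*(92*(-150)) = 10*(-13800) = -138000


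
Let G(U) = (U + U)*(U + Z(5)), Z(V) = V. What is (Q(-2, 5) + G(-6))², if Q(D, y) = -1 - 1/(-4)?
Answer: 2025/16 ≈ 126.56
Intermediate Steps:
G(U) = 2*U*(5 + U) (G(U) = (U + U)*(U + 5) = (2*U)*(5 + U) = 2*U*(5 + U))
Q(D, y) = -¾ (Q(D, y) = -1 - 1*(-¼) = -1 + ¼ = -¾)
(Q(-2, 5) + G(-6))² = (-¾ + 2*(-6)*(5 - 6))² = (-¾ + 2*(-6)*(-1))² = (-¾ + 12)² = (45/4)² = 2025/16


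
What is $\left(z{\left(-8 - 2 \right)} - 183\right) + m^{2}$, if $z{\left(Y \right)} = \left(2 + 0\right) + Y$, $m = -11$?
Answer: $-70$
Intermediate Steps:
$z{\left(Y \right)} = 2 + Y$
$\left(z{\left(-8 - 2 \right)} - 183\right) + m^{2} = \left(\left(2 - 10\right) - 183\right) + \left(-11\right)^{2} = \left(\left(2 - 10\right) - 183\right) + 121 = \left(-8 - 183\right) + 121 = -191 + 121 = -70$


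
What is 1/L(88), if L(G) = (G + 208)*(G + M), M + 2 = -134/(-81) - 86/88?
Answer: 891/22859858 ≈ 3.8977e-5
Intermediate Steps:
M = -4715/3564 (M = -2 + (-134/(-81) - 86/88) = -2 + (-134*(-1/81) - 86*1/88) = -2 + (134/81 - 43/44) = -2 + 2413/3564 = -4715/3564 ≈ -1.3230)
L(G) = (208 + G)*(-4715/3564 + G) (L(G) = (G + 208)*(G - 4715/3564) = (208 + G)*(-4715/3564 + G))
1/L(88) = 1/(-245180/891 + 88² + (736597/3564)*88) = 1/(-245180/891 + 7744 + 1473194/81) = 1/(22859858/891) = 891/22859858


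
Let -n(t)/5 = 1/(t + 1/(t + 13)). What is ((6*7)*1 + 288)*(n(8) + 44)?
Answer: 2419230/169 ≈ 14315.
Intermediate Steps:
n(t) = -5/(t + 1/(13 + t)) (n(t) = -5/(t + 1/(t + 13)) = -5/(t + 1/(13 + t)))
((6*7)*1 + 288)*(n(8) + 44) = ((6*7)*1 + 288)*(5*(-13 - 1*8)/(1 + 8² + 13*8) + 44) = (42*1 + 288)*(5*(-13 - 8)/(1 + 64 + 104) + 44) = (42 + 288)*(5*(-21)/169 + 44) = 330*(5*(1/169)*(-21) + 44) = 330*(-105/169 + 44) = 330*(7331/169) = 2419230/169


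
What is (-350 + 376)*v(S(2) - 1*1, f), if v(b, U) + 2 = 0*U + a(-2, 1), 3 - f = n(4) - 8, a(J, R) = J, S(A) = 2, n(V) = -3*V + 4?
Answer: -104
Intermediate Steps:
n(V) = 4 - 3*V
f = 19 (f = 3 - ((4 - 3*4) - 8) = 3 - ((4 - 12) - 8) = 3 - (-8 - 8) = 3 - 1*(-16) = 3 + 16 = 19)
v(b, U) = -4 (v(b, U) = -2 + (0*U - 2) = -2 + (0 - 2) = -2 - 2 = -4)
(-350 + 376)*v(S(2) - 1*1, f) = (-350 + 376)*(-4) = 26*(-4) = -104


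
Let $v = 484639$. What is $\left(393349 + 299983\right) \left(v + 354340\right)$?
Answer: $581690988028$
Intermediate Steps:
$\left(393349 + 299983\right) \left(v + 354340\right) = \left(393349 + 299983\right) \left(484639 + 354340\right) = 693332 \cdot 838979 = 581690988028$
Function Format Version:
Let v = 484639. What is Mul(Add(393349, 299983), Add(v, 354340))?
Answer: 581690988028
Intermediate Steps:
Mul(Add(393349, 299983), Add(v, 354340)) = Mul(Add(393349, 299983), Add(484639, 354340)) = Mul(693332, 838979) = 581690988028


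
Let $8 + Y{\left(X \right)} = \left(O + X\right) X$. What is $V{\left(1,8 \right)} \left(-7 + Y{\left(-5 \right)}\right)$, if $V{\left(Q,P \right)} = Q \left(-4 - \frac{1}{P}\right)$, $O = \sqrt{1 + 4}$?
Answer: $- \frac{165}{4} + \frac{165 \sqrt{5}}{8} \approx 4.8689$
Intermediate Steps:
$O = \sqrt{5} \approx 2.2361$
$Y{\left(X \right)} = -8 + X \left(X + \sqrt{5}\right)$ ($Y{\left(X \right)} = -8 + \left(\sqrt{5} + X\right) X = -8 + \left(X + \sqrt{5}\right) X = -8 + X \left(X + \sqrt{5}\right)$)
$V{\left(1,8 \right)} \left(-7 + Y{\left(-5 \right)}\right) = \left(\left(-4\right) 1 - 1 \cdot \frac{1}{8}\right) \left(-7 - \left(8 - 25 + 5 \sqrt{5}\right)\right) = \left(-4 - 1 \cdot \frac{1}{8}\right) \left(-7 - \left(-17 + 5 \sqrt{5}\right)\right) = \left(-4 - \frac{1}{8}\right) \left(-7 + \left(17 - 5 \sqrt{5}\right)\right) = - \frac{33 \left(10 - 5 \sqrt{5}\right)}{8} = - \frac{165}{4} + \frac{165 \sqrt{5}}{8}$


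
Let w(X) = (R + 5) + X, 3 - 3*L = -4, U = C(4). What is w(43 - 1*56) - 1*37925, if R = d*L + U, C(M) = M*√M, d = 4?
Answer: -113747/3 ≈ -37916.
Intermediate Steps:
C(M) = M^(3/2)
U = 8 (U = 4^(3/2) = 8)
L = 7/3 (L = 1 - ⅓*(-4) = 1 + 4/3 = 7/3 ≈ 2.3333)
R = 52/3 (R = 4*(7/3) + 8 = 28/3 + 8 = 52/3 ≈ 17.333)
w(X) = 67/3 + X (w(X) = (52/3 + 5) + X = 67/3 + X)
w(43 - 1*56) - 1*37925 = (67/3 + (43 - 1*56)) - 1*37925 = (67/3 + (43 - 56)) - 37925 = (67/3 - 13) - 37925 = 28/3 - 37925 = -113747/3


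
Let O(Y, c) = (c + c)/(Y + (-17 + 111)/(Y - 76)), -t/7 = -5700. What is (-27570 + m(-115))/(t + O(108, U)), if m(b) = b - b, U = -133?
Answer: -24468375/35409122 ≈ -0.69102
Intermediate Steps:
m(b) = 0
t = 39900 (t = -7*(-5700) = 39900)
O(Y, c) = 2*c/(Y + 94/(-76 + Y)) (O(Y, c) = (2*c)/(Y + 94/(-76 + Y)) = 2*c/(Y + 94/(-76 + Y)))
(-27570 + m(-115))/(t + O(108, U)) = (-27570 + 0)/(39900 + 2*(-133)*(-76 + 108)/(94 + 108**2 - 76*108)) = -27570/(39900 + 2*(-133)*32/(94 + 11664 - 8208)) = -27570/(39900 + 2*(-133)*32/3550) = -27570/(39900 + 2*(-133)*(1/3550)*32) = -27570/(39900 - 4256/1775) = -27570/70818244/1775 = -27570*1775/70818244 = -24468375/35409122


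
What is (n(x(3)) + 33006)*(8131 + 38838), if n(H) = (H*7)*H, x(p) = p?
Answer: 1553217861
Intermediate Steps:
n(H) = 7*H**2 (n(H) = (7*H)*H = 7*H**2)
(n(x(3)) + 33006)*(8131 + 38838) = (7*3**2 + 33006)*(8131 + 38838) = (7*9 + 33006)*46969 = (63 + 33006)*46969 = 33069*46969 = 1553217861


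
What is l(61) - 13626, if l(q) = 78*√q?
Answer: -13626 + 78*√61 ≈ -13017.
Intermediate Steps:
l(61) - 13626 = 78*√61 - 13626 = -13626 + 78*√61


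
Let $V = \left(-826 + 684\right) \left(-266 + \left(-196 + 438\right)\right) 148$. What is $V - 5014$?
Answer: $499370$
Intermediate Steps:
$V = 504384$ ($V = - 142 \left(-266 + 242\right) 148 = \left(-142\right) \left(-24\right) 148 = 3408 \cdot 148 = 504384$)
$V - 5014 = 504384 - 5014 = 499370$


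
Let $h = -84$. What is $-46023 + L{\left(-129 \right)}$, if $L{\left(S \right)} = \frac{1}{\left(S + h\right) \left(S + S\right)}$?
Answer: $- \frac{2529147941}{54954} \approx -46023.0$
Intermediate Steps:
$L{\left(S \right)} = \frac{1}{2 S \left(-84 + S\right)}$ ($L{\left(S \right)} = \frac{1}{\left(S - 84\right) \left(S + S\right)} = \frac{1}{\left(-84 + S\right) 2 S} = \frac{1}{2 S \left(-84 + S\right)}$)
$-46023 + L{\left(-129 \right)} = -46023 + \frac{1}{2 \left(-129\right) \left(-84 - 129\right)} = -46023 + \frac{1}{2} \left(- \frac{1}{129}\right) \frac{1}{-213} = -46023 + \frac{1}{2} \left(- \frac{1}{129}\right) \left(- \frac{1}{213}\right) = -46023 + \frac{1}{54954} = - \frac{2529147941}{54954}$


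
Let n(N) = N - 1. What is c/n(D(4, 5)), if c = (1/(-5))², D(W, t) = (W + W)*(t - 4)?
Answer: 1/175 ≈ 0.0057143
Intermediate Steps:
D(W, t) = 2*W*(-4 + t) (D(W, t) = (2*W)*(-4 + t) = 2*W*(-4 + t))
n(N) = -1 + N
c = 1/25 (c = (-⅕)² = 1/25 ≈ 0.040000)
c/n(D(4, 5)) = (1/25)/(-1 + 2*4*(-4 + 5)) = (1/25)/(-1 + 2*4*1) = (1/25)/(-1 + 8) = (1/25)/7 = (⅐)*(1/25) = 1/175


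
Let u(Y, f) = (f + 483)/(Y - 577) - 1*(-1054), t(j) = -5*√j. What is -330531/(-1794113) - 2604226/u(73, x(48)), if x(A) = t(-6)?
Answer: -416563758583357718769/168453765281678869 + 2187549840*I*√6/93892505813 ≈ -2472.9 + 0.057069*I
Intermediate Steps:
x(A) = -5*I*√6
u(Y, f) = 1054 + (483 + f)/(-577 + Y) (u(Y, f) = (483 + f)/(-577 + Y) + 1054 = 1054 + (483 + f)/(-577 + Y))
-330531/(-1794113) - 2604226/u(73, x(48)) = -330531/(-1794113) - 2604226*(-577 + 73)/(-607675 - 5*I*√6 + 1054*73) = -330531*(-1/1794113) - 2604226*(-504/(-607675 - 5*I*√6 + 76942)) = 330531/1794113 - 2604226*(-504/(-530733 - 5*I*√6)) = 330531/1794113 - 2604226/(25273/24 + 5*I*√6/504)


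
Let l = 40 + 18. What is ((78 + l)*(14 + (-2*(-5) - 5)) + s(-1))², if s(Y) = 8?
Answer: 6718464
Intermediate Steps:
l = 58
((78 + l)*(14 + (-2*(-5) - 5)) + s(-1))² = ((78 + 58)*(14 + (-2*(-5) - 5)) + 8)² = (136*(14 + (10 - 5)) + 8)² = (136*(14 + 5) + 8)² = (136*19 + 8)² = (2584 + 8)² = 2592² = 6718464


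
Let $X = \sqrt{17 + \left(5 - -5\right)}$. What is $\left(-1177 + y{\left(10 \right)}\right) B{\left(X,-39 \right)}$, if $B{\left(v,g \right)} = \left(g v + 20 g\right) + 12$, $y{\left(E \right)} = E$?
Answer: $896256 + 136539 \sqrt{3} \approx 1.1327 \cdot 10^{6}$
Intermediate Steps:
$X = 3 \sqrt{3}$ ($X = \sqrt{17 + \left(5 + 5\right)} = \sqrt{17 + 10} = \sqrt{27} = 3 \sqrt{3} \approx 5.1962$)
$B{\left(v,g \right)} = 12 + 20 g + g v$ ($B{\left(v,g \right)} = \left(20 g + g v\right) + 12 = 12 + 20 g + g v$)
$\left(-1177 + y{\left(10 \right)}\right) B{\left(X,-39 \right)} = \left(-1177 + 10\right) \left(12 + 20 \left(-39\right) - 39 \cdot 3 \sqrt{3}\right) = - 1167 \left(12 - 780 - 117 \sqrt{3}\right) = - 1167 \left(-768 - 117 \sqrt{3}\right) = 896256 + 136539 \sqrt{3}$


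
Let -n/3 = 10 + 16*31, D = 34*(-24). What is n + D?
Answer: -2334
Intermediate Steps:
D = -816
n = -1518 (n = -3*(10 + 16*31) = -3*(10 + 496) = -3*506 = -1518)
n + D = -1518 - 816 = -2334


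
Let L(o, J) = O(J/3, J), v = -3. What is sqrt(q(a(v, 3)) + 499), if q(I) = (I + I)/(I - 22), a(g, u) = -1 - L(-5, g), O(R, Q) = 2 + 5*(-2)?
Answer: sqrt(112065)/15 ≈ 22.317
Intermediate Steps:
O(R, Q) = -8 (O(R, Q) = 2 - 10 = -8)
L(o, J) = -8
a(g, u) = 7 (a(g, u) = -1 - 1*(-8) = -1 + 8 = 7)
q(I) = 2*I/(-22 + I) (q(I) = (2*I)/(-22 + I) = 2*I/(-22 + I))
sqrt(q(a(v, 3)) + 499) = sqrt(2*7/(-22 + 7) + 499) = sqrt(2*7/(-15) + 499) = sqrt(2*7*(-1/15) + 499) = sqrt(-14/15 + 499) = sqrt(7471/15) = sqrt(112065)/15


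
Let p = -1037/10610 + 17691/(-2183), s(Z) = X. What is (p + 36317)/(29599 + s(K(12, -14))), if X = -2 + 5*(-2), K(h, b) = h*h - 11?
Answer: 840970951429/685283146810 ≈ 1.2272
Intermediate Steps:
K(h, b) = -11 + h**2 (K(h, b) = h**2 - 11 = -11 + h**2)
X = -12 (X = -2 - 10 = -12)
s(Z) = -12
p = -189965281/23161630 (p = -1037*1/10610 + 17691*(-1/2183) = -1037/10610 - 17691/2183 = -189965281/23161630 ≈ -8.2017)
(p + 36317)/(29599 + s(K(12, -14))) = (-189965281/23161630 + 36317)/(29599 - 12) = (840970951429/23161630)/29587 = (840970951429/23161630)*(1/29587) = 840970951429/685283146810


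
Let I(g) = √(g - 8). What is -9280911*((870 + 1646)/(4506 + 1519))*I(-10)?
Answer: -70052316228*I*√2/6025 ≈ -1.6443e+7*I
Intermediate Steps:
I(g) = √(-8 + g)
-9280911*((870 + 1646)/(4506 + 1519))*I(-10) = -9280911*((870 + 1646)/(4506 + 1519))*√(-8 - 10) = -9280911*(2516/6025)*√(-18) = -9280911*(2516*(1/6025))*(3*I*√2) = -9280911*2516*(3*I*√2)/6025 = -9280911*7548*I*√2/6025 = -70052316228*I*√2/6025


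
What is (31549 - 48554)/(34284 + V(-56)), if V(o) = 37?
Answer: -17005/34321 ≈ -0.49547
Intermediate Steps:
(31549 - 48554)/(34284 + V(-56)) = (31549 - 48554)/(34284 + 37) = -17005/34321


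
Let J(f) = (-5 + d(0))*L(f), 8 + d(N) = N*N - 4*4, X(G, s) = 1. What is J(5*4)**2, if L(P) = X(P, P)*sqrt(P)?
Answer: 16820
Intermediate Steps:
d(N) = -24 + N**2 (d(N) = -8 + (N*N - 4*4) = -8 + (N**2 - 16) = -8 + (-16 + N**2) = -24 + N**2)
L(P) = sqrt(P) (L(P) = 1*sqrt(P) = sqrt(P))
J(f) = -29*sqrt(f) (J(f) = (-5 + (-24 + 0**2))*sqrt(f) = (-5 + (-24 + 0))*sqrt(f) = (-5 - 24)*sqrt(f) = -29*sqrt(f))
J(5*4)**2 = (-29*2*sqrt(5))**2 = (-58*sqrt(5))**2 = 16820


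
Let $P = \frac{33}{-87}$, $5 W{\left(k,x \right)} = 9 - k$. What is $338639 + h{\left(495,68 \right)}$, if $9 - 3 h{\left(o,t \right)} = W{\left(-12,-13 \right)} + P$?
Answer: $\frac{147308716}{435} \approx 3.3864 \cdot 10^{5}$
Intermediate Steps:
$W{\left(k,x \right)} = \frac{9}{5} - \frac{k}{5}$ ($W{\left(k,x \right)} = \frac{9 - k}{5} = \frac{9}{5} - \frac{k}{5}$)
$P = - \frac{11}{29}$ ($P = 33 \left(- \frac{1}{87}\right) = - \frac{11}{29} \approx -0.37931$)
$h{\left(o,t \right)} = \frac{751}{435}$ ($h{\left(o,t \right)} = 3 - \frac{\left(\frac{9}{5} - - \frac{12}{5}\right) - \frac{11}{29}}{3} = 3 - \frac{\left(\frac{9}{5} + \frac{12}{5}\right) - \frac{11}{29}}{3} = 3 - \frac{\frac{21}{5} - \frac{11}{29}}{3} = 3 - \frac{554}{435} = \frac{751}{435}$)
$338639 + h{\left(495,68 \right)} = 338639 + \frac{751}{435} = \frac{147308716}{435}$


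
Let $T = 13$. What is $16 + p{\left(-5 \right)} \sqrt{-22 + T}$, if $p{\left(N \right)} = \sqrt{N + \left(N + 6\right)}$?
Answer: $10$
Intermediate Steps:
$p{\left(N \right)} = \sqrt{6 + 2 N}$ ($p{\left(N \right)} = \sqrt{N + \left(6 + N\right)} = \sqrt{6 + 2 N}$)
$16 + p{\left(-5 \right)} \sqrt{-22 + T} = 16 + \sqrt{6 + 2 \left(-5\right)} \sqrt{-22 + 13} = 16 + \sqrt{6 - 10} \sqrt{-9} = 16 + \sqrt{-4} \cdot 3 i = 16 + 2 i 3 i = 16 - 6 = 10$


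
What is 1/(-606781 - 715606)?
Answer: -1/1322387 ≈ -7.5621e-7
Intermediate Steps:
1/(-606781 - 715606) = 1/(-1322387) = -1/1322387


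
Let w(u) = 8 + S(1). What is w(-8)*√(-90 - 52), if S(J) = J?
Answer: 9*I*√142 ≈ 107.25*I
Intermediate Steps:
w(u) = 9 (w(u) = 8 + 1 = 9)
w(-8)*√(-90 - 52) = 9*√(-90 - 52) = 9*√(-142) = 9*(I*√142) = 9*I*√142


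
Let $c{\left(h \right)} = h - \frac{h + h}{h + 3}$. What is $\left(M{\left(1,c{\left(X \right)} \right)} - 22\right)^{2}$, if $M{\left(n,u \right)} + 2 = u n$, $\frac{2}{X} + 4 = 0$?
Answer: $\frac{58081}{100} \approx 580.81$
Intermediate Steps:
$X = - \frac{1}{2}$ ($X = \frac{2}{-4 + 0} = \frac{2}{-4} = 2 \left(- \frac{1}{4}\right) = - \frac{1}{2} \approx -0.5$)
$c{\left(h \right)} = h - \frac{2 h}{3 + h}$
$M{\left(n,u \right)} = -2 + n u$ ($M{\left(n,u \right)} = -2 + u n = -2 + n u$)
$\left(M{\left(1,c{\left(X \right)} \right)} - 22\right)^{2} = \left(\left(-2 + 1 \left(- \frac{1 - \frac{1}{2}}{2 \left(3 - \frac{1}{2}\right)}\right)\right) - 22\right)^{2} = \left(\left(-2 + 1 \left(\left(- \frac{1}{2}\right) \frac{1}{\frac{5}{2}} \cdot \frac{1}{2}\right)\right) - 22\right)^{2} = \left(\left(-2 + 1 \left(\left(- \frac{1}{2}\right) \frac{2}{5} \cdot \frac{1}{2}\right)\right) - 22\right)^{2} = \left(\left(-2 + 1 \left(- \frac{1}{10}\right)\right) - 22\right)^{2} = \left(\left(-2 - \frac{1}{10}\right) - 22\right)^{2} = \left(- \frac{21}{10} - 22\right)^{2} = \left(- \frac{241}{10}\right)^{2} = \frac{58081}{100}$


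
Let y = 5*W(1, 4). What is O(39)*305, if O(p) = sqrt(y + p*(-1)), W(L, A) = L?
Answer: 305*I*sqrt(34) ≈ 1778.4*I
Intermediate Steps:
y = 5 (y = 5*1 = 5)
O(p) = sqrt(5 - p) (O(p) = sqrt(5 + p*(-1)) = sqrt(5 - p))
O(39)*305 = sqrt(5 - 1*39)*305 = sqrt(5 - 39)*305 = sqrt(-34)*305 = (I*sqrt(34))*305 = 305*I*sqrt(34)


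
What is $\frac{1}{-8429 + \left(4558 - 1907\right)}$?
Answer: $- \frac{1}{5778} \approx -0.00017307$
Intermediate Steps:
$\frac{1}{-8429 + \left(4558 - 1907\right)} = \frac{1}{-8429 + 2651} = \frac{1}{-5778} = - \frac{1}{5778}$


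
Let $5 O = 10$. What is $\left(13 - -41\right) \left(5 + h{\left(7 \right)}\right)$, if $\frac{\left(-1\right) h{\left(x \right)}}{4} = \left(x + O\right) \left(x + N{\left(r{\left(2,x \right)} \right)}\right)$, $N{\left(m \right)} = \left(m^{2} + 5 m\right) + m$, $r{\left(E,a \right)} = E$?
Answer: $-44442$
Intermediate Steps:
$O = 2$ ($O = \frac{1}{5} \cdot 10 = 2$)
$N{\left(m \right)} = m^{2} + 6 m$
$h{\left(x \right)} = - 4 \left(2 + x\right) \left(16 + x\right)$ ($h{\left(x \right)} = - 4 \left(x + 2\right) \left(x + 2 \left(6 + 2\right)\right) = - 4 \left(2 + x\right) \left(x + 2 \cdot 8\right) = - 4 \left(2 + x\right) \left(x + 16\right) = - 4 \left(2 + x\right) \left(16 + x\right)$)
$\left(13 - -41\right) \left(5 + h{\left(7 \right)}\right) = \left(13 - -41\right) \left(5 - \left(632 + 196\right)\right) = \left(13 + 41\right) \left(5 - 828\right) = 54 \left(5 - 828\right) = 54 \left(-823\right) = -44442$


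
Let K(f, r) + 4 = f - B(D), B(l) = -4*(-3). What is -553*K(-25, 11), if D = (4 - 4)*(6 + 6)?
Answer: 22673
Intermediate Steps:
D = 0 (D = 0*12 = 0)
B(l) = 12
K(f, r) = -16 + f (K(f, r) = -4 + (f - 1*12) = -4 + (f - 12) = -4 + (-12 + f) = -16 + f)
-553*K(-25, 11) = -553*(-16 - 25) = -553*(-41) = 22673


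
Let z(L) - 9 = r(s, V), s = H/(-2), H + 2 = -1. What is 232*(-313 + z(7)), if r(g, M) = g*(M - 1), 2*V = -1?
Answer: -71050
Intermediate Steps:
H = -3 (H = -2 - 1 = -3)
s = 3/2 (s = -3/(-2) = -3*(-1/2) = 3/2 ≈ 1.5000)
V = -1/2 (V = (1/2)*(-1) = -1/2 ≈ -0.50000)
r(g, M) = g*(-1 + M)
z(L) = 27/4 (z(L) = 9 + 3*(-1 - 1/2)/2 = 9 + (3/2)*(-3/2) = 9 - 9/4 = 27/4)
232*(-313 + z(7)) = 232*(-313 + 27/4) = 232*(-1225/4) = -71050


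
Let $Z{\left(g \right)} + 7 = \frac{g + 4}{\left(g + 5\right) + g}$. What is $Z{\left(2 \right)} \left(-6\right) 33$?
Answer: $1254$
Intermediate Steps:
$Z{\left(g \right)} = -7 + \frac{4 + g}{5 + 2 g}$ ($Z{\left(g \right)} = -7 + \frac{g + 4}{\left(g + 5\right) + g} = -7 + \frac{4 + g}{\left(5 + g\right) + g} = -7 + \frac{4 + g}{5 + 2 g}$)
$Z{\left(2 \right)} \left(-6\right) 33 = \frac{-31 - 26}{5 + 2 \cdot 2} \left(-6\right) 33 = \frac{-31 - 26}{5 + 4} \left(-6\right) 33 = \frac{1}{9} \left(-57\right) \left(-6\right) 33 = \left(- \frac{19}{3}\right) \left(-6\right) 33 = 38 \cdot 33 = 1254$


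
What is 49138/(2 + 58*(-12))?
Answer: -24569/347 ≈ -70.804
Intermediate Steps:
49138/(2 + 58*(-12)) = 49138/(2 - 696) = 49138/(-694) = 49138*(-1/694) = -24569/347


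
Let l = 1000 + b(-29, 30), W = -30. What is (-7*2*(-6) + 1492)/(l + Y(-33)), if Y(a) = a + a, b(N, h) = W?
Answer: 197/113 ≈ 1.7434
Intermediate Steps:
b(N, h) = -30
Y(a) = 2*a
l = 970 (l = 1000 - 30 = 970)
(-7*2*(-6) + 1492)/(l + Y(-33)) = (-7*2*(-6) + 1492)/(970 + 2*(-33)) = (-14*(-6) + 1492)/(970 - 66) = (84 + 1492)/904 = 1576*(1/904) = 197/113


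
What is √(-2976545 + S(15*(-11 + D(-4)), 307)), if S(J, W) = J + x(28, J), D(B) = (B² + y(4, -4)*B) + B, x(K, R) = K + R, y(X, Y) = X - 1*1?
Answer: I*√2976847 ≈ 1725.4*I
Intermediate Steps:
y(X, Y) = -1 + X (y(X, Y) = X - 1 = -1 + X)
D(B) = B² + 4*B (D(B) = (B² + (-1 + 4)*B) + B = (B² + 3*B) + B = B² + 4*B)
S(J, W) = 28 + 2*J (S(J, W) = J + (28 + J) = 28 + 2*J)
√(-2976545 + S(15*(-11 + D(-4)), 307)) = √(-2976545 + (28 + 2*(15*(-11 - 4*(4 - 4))))) = √(-2976545 + (28 + 2*(15*(-11 - 4*0)))) = √(-2976545 + (28 + 2*(15*(-11 + 0)))) = √(-2976545 + (28 + 2*(15*(-11)))) = √(-2976545 + (28 + 2*(-165))) = √(-2976545 + (28 - 330)) = √(-2976545 - 302) = √(-2976847) = I*√2976847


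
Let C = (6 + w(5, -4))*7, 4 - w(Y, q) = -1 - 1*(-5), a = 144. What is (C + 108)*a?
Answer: 21600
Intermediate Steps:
w(Y, q) = 0 (w(Y, q) = 4 - (-1 - 1*(-5)) = 4 - (-1 + 5) = 4 - 1*4 = 4 - 4 = 0)
C = 42 (C = (6 + 0)*7 = 6*7 = 42)
(C + 108)*a = (42 + 108)*144 = 150*144 = 21600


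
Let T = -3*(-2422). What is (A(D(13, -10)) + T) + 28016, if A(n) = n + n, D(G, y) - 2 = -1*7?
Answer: 35272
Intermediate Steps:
D(G, y) = -5 (D(G, y) = 2 - 1*7 = 2 - 7 = -5)
A(n) = 2*n
T = 7266
(A(D(13, -10)) + T) + 28016 = (2*(-5) + 7266) + 28016 = (-10 + 7266) + 28016 = 7256 + 28016 = 35272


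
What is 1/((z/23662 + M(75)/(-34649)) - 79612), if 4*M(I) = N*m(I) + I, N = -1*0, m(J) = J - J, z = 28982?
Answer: -1639729276/130540119613601 ≈ -1.2561e-5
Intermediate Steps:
m(J) = 0
N = 0
M(I) = I/4 (M(I) = (0*0 + I)/4 = (0 + I)/4 = I/4)
1/((z/23662 + M(75)/(-34649)) - 79612) = 1/((28982/23662 + ((¼)*75)/(-34649)) - 79612) = 1/((28982*(1/23662) + (75/4)*(-1/34649)) - 79612) = 1/((14491/11831 - 75/138596) - 79612) = 1/(2007507311/1639729276 - 79612) = 1/(-130540119613601/1639729276) = -1639729276/130540119613601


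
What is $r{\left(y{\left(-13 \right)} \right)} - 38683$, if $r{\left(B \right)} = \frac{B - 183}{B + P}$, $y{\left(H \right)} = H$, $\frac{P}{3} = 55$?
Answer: $- \frac{1470003}{38} \approx -38684.0$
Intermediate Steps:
$P = 165$ ($P = 3 \cdot 55 = 165$)
$r{\left(B \right)} = \frac{-183 + B}{165 + B}$ ($r{\left(B \right)} = \frac{B - 183}{B + 165} = \frac{-183 + B}{165 + B}$)
$r{\left(y{\left(-13 \right)} \right)} - 38683 = \frac{-183 - 13}{165 - 13} - 38683 = \frac{1}{152} \left(-196\right) - 38683 = - \frac{49}{38} - 38683 = - \frac{1470003}{38}$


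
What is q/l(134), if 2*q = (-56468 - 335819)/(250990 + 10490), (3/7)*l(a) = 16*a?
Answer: -56041/373742080 ≈ -0.00014995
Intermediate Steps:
l(a) = 112*a/3 (l(a) = 7*(16*a)/3 = 112*a/3)
q = -392287/522960 (q = ((-56468 - 335819)/(250990 + 10490))/2 = (-392287/261480)/2 = (-392287*1/261480)/2 = (½)*(-392287/261480) = -392287/522960 ≈ -0.75013)
q/l(134) = -392287/(522960*((112/3)*134)) = -392287/(522960*15008/3) = -392287/522960*3/15008 = -56041/373742080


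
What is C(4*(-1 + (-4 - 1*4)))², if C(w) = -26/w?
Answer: 169/324 ≈ 0.52160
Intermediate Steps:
C(4*(-1 + (-4 - 1*4)))² = (-26*1/(4*(-1 + (-4 - 1*4))))² = (-26*1/(4*(-1 + (-4 - 4))))² = (-26*1/(4*(-1 - 8)))² = (-26/(4*(-9)))² = (-26/(-36))² = (-26*(-1/36))² = (13/18)² = 169/324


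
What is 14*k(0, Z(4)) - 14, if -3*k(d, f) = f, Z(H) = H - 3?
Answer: -56/3 ≈ -18.667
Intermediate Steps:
Z(H) = -3 + H
k(d, f) = -f/3
14*k(0, Z(4)) - 14 = 14*(-(-3 + 4)/3) - 14 = 14*(-⅓*1) - 14 = 14*(-⅓) - 14 = -14/3 - 14 = -56/3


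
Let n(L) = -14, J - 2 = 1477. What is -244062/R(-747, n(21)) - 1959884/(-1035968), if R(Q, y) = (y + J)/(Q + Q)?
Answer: 94436615430491/379423280 ≈ 2.4890e+5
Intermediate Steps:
J = 1479 (J = 2 + 1477 = 1479)
R(Q, y) = (1479 + y)/(2*Q) (R(Q, y) = (y + 1479)/(Q + Q) = (1479 + y)/((2*Q)) = (1479 + y)*(1/(2*Q)) = (1479 + y)/(2*Q))
-244062/R(-747, n(21)) - 1959884/(-1035968) = -244062*(-1494/(1479 - 14)) - 1959884/(-1035968) = -244062/((½)*(-1/747)*1465) - 1959884*(-1/1035968) = -244062/(-1465/1494) + 489971/258992 = -244062*(-1494/1465) + 489971/258992 = 364628628/1465 + 489971/258992 = 94436615430491/379423280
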